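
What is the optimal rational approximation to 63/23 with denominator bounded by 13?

Expand x = 63/23 as a continued fraction with the Euclidean algorithm:
  63 = 2*23 + 17, so a_0 = 2.
  23 = 1*17 + 6, so a_1 = 1.
  17 = 2*6 + 5, so a_2 = 2.
  6 = 1*5 + 1, so a_3 = 1.
  5 = 5*1 + 0, so a_4 = 5.
so x = [2; 1, 2, 1, 5].
Convergents (p_i = a_i*p_{i-1} + p_{i-2}, q_i = a_i*q_{i-1} + q_{i-2} with p_{-2}=0, p_{-1}=1, q_{-2}=1, q_{-1}=0), until the denominator exceeds 13:
  i=0: a_0=2, p_0 = 2*1 + 0 = 2, q_0 = 2*0 + 1 = 1.
  i=1: a_1=1, p_1 = 1*2 + 1 = 3, q_1 = 1*1 + 0 = 1.
  i=2: a_2=2, p_2 = 2*3 + 2 = 8, q_2 = 2*1 + 1 = 3.
  i=3: a_3=1, p_3 = 1*8 + 3 = 11, q_3 = 1*3 + 1 = 4.
  i=4: a_4=5, p_4 = 5*11 + 8 = 63, q_4 = 5*4 + 3 = 23.
q_4 = 23 > 13, so the last convergent with denominator <= 13 is p_3/q_3 = 11/4.
The closest fraction with denominator <= 13 is either p_3/q_3 or the intermediate fraction (k*p_3 + p_2)/(k*q_3 + q_2) with the largest k >= 1 whose denominator stays <= 13; these approach x as k grows, and every other convergent or intermediate fraction in range is farther away.
Largest k: floor((13 - q_2)/q_3) = floor((13 - 3)/4) = 2.
That gives (2*11 + 8)/(2*4 + 3) = 30/11.
Compare the errors: |x - 11/4| = |63*4 - 11*23|/(23*4) = 1/92, and |x - 30/11| = |63*11 - 30*23|/(23*11) = 3/253.
Cross-multiplying, 1*253 = 253 < 276 = 3*92, so 1/92 is smaller: the convergent 11/4 is closer to x than 30/11.

11/4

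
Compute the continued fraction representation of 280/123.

[2; 3, 1, 1, 1, 1, 1, 1, 2]

Run the Euclidean algorithm on 280 and 123; the successive quotients are the partial quotients a_0, a_1, ... (each step inverts the fractional part left over by the previous one):
  280 = 2*123 + 34, so a_0 = 2.
  123 = 3*34 + 21, so a_1 = 3.
  34 = 1*21 + 13, so a_2 = 1.
  21 = 1*13 + 8, so a_3 = 1.
  13 = 1*8 + 5, so a_4 = 1.
  8 = 1*5 + 3, so a_5 = 1.
  5 = 1*3 + 2, so a_6 = 1.
  3 = 1*2 + 1, so a_7 = 1.
  2 = 2*1 + 0, so a_8 = 2.
The remainder reaches 0 after 9 divisions, so the expansion has 9 partial quotients, read off in order.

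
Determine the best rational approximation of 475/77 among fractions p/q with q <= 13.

Expand x = 475/77 as a continued fraction with the Euclidean algorithm:
  475 = 6*77 + 13, so a_0 = 6.
  77 = 5*13 + 12, so a_1 = 5.
  13 = 1*12 + 1, so a_2 = 1.
  12 = 12*1 + 0, so a_3 = 12.
so x = [6; 5, 1, 12].
Convergents (p_i = a_i*p_{i-1} + p_{i-2}, q_i = a_i*q_{i-1} + q_{i-2} with p_{-2}=0, p_{-1}=1, q_{-2}=1, q_{-1}=0), until the denominator exceeds 13:
  i=0: a_0=6, p_0 = 6*1 + 0 = 6, q_0 = 6*0 + 1 = 1.
  i=1: a_1=5, p_1 = 5*6 + 1 = 31, q_1 = 5*1 + 0 = 5.
  i=2: a_2=1, p_2 = 1*31 + 6 = 37, q_2 = 1*5 + 1 = 6.
  i=3: a_3=12, p_3 = 12*37 + 31 = 475, q_3 = 12*6 + 5 = 77.
q_3 = 77 > 13, so the last convergent with denominator <= 13 is p_2/q_2 = 37/6.
The closest fraction with denominator <= 13 is either p_2/q_2 or the intermediate fraction (k*p_2 + p_1)/(k*q_2 + q_1) with the largest k >= 1 whose denominator stays <= 13; these approach x as k grows, and every other convergent or intermediate fraction in range is farther away.
Largest k: floor((13 - q_1)/q_2) = floor((13 - 5)/6) = 1.
That gives (1*37 + 31)/(1*6 + 5) = 68/11.
Compare the errors: |x - 37/6| = |475*6 - 37*77|/(77*6) = 1/462, and |x - 68/11| = |475*11 - 68*77|/(77*11) = 11/847.
Cross-multiplying, 1*847 = 847 < 5082 = 11*462, so 1/462 is smaller: the convergent 37/6 is closer to x than 68/11.

37/6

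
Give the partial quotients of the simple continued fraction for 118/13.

[9; 13]

Run the Euclidean algorithm on 118 and 13; the successive quotients are the partial quotients a_0, a_1, ... (each step inverts the fractional part left over by the previous one):
  118 = 9*13 + 1, so a_0 = 9.
  13 = 13*1 + 0, so a_1 = 13.
The remainder reaches 0 after 2 divisions, so the expansion has 2 partial quotients, read off in order.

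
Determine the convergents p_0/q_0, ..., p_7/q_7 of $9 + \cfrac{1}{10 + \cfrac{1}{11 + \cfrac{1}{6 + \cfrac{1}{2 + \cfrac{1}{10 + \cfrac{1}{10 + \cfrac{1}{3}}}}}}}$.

Using the convergent recurrence p_i = a_i*p_{i-1} + p_{i-2}, q_i = a_i*q_{i-1} + q_{i-2} with p_{-2}=0, p_{-1}=1, q_{-2}=1, q_{-1}=0:
  i=0: a_0=9, p_0 = 9*1 + 0 = 9, q_0 = 9*0 + 1 = 1.
  i=1: a_1=10, p_1 = 10*9 + 1 = 91, q_1 = 10*1 + 0 = 10.
  i=2: a_2=11, p_2 = 11*91 + 9 = 1010, q_2 = 11*10 + 1 = 111.
  i=3: a_3=6, p_3 = 6*1010 + 91 = 6151, q_3 = 6*111 + 10 = 676.
  i=4: a_4=2, p_4 = 2*6151 + 1010 = 13312, q_4 = 2*676 + 111 = 1463.
  i=5: a_5=10, p_5 = 10*13312 + 6151 = 139271, q_5 = 10*1463 + 676 = 15306.
  i=6: a_6=10, p_6 = 10*139271 + 13312 = 1406022, q_6 = 10*15306 + 1463 = 154523.
  i=7: a_7=3, p_7 = 3*1406022 + 139271 = 4357337, q_7 = 3*154523 + 15306 = 478875.

9/1, 91/10, 1010/111, 6151/676, 13312/1463, 139271/15306, 1406022/154523, 4357337/478875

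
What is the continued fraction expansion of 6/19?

Run the Euclidean algorithm on 6 and 19; the successive quotients are the partial quotients a_0, a_1, ... (each step inverts the fractional part left over by the previous one):
  6 = 0*19 + 6, so a_0 = 0.
  19 = 3*6 + 1, so a_1 = 3.
  6 = 6*1 + 0, so a_2 = 6.
The remainder reaches 0 after 3 divisions, so the expansion has 3 partial quotients, read off in order.

[0; 3, 6]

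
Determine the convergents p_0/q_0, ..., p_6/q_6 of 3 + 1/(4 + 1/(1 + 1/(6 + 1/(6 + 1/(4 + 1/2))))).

Using the convergent recurrence p_i = a_i*p_{i-1} + p_{i-2}, q_i = a_i*q_{i-1} + q_{i-2} with p_{-2}=0, p_{-1}=1, q_{-2}=1, q_{-1}=0:
  i=0: a_0=3, p_0 = 3*1 + 0 = 3, q_0 = 3*0 + 1 = 1.
  i=1: a_1=4, p_1 = 4*3 + 1 = 13, q_1 = 4*1 + 0 = 4.
  i=2: a_2=1, p_2 = 1*13 + 3 = 16, q_2 = 1*4 + 1 = 5.
  i=3: a_3=6, p_3 = 6*16 + 13 = 109, q_3 = 6*5 + 4 = 34.
  i=4: a_4=6, p_4 = 6*109 + 16 = 670, q_4 = 6*34 + 5 = 209.
  i=5: a_5=4, p_5 = 4*670 + 109 = 2789, q_5 = 4*209 + 34 = 870.
  i=6: a_6=2, p_6 = 2*2789 + 670 = 6248, q_6 = 2*870 + 209 = 1949.

3/1, 13/4, 16/5, 109/34, 670/209, 2789/870, 6248/1949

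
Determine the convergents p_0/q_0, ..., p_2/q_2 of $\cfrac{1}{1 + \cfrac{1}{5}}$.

Using the convergent recurrence p_i = a_i*p_{i-1} + p_{i-2}, q_i = a_i*q_{i-1} + q_{i-2} with p_{-2}=0, p_{-1}=1, q_{-2}=1, q_{-1}=0:
  i=0: a_0=0, p_0 = 0*1 + 0 = 0, q_0 = 0*0 + 1 = 1.
  i=1: a_1=1, p_1 = 1*0 + 1 = 1, q_1 = 1*1 + 0 = 1.
  i=2: a_2=5, p_2 = 5*1 + 0 = 5, q_2 = 5*1 + 1 = 6.

0/1, 1/1, 5/6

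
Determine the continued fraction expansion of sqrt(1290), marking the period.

Write x_i = (sqrt(1290) + m_i)/d_i with (m_0, d_0) = (0, 1). a_0 = floor(sqrt(1290)) = 35, since 35^2 = 1225 <= 1290 < 1296 = 36^2.
Iterate m_{i+1} = d_i*a_i - m_i, d_{i+1} = (1290 - m_{i+1}^2)/d_i, a_{i+1} = floor((a_0 + m_{i+1})/d_{i+1}):
  m_1 = 1*35 - 0 = 35, d_1 = (1290 - 35^2)/1 = 65/1 = 65, a_1 = floor((35 + 35)/65) = 1.
  m_2 = 65*1 - 35 = 30, d_2 = (1290 - 30^2)/65 = 390/65 = 6, a_2 = floor((35 + 30)/6) = 10.
  m_3 = 6*10 - 30 = 30, d_3 = (1290 - 30^2)/6 = 390/6 = 65, a_3 = floor((35 + 30)/65) = 1.
  m_4 = 65*1 - 30 = 35, d_4 = (1290 - 35^2)/65 = 65/65 = 1, a_4 = floor((35 + 35)/1) = 70.
  m_5 = 1*70 - 35 = 35, d_5 = (1290 - 35^2)/1 = 65/1 = 65: (m_5, d_5) = (m_1, d_1) = (35, 65), so from here the quotients repeat a_1, ..., a_4; the period length is 4.
Hence the expansion of sqrt(1290) is a_0 = 35 followed by the repeating block 1, 10, 1, 70 (period 4).

[35; (1, 10, 1, 70)]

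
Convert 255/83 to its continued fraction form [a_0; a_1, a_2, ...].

Run the Euclidean algorithm on 255 and 83; the successive quotients are the partial quotients a_0, a_1, ... (each step inverts the fractional part left over by the previous one):
  255 = 3*83 + 6, so a_0 = 3.
  83 = 13*6 + 5, so a_1 = 13.
  6 = 1*5 + 1, so a_2 = 1.
  5 = 5*1 + 0, so a_3 = 5.
The remainder reaches 0 after 4 divisions, so the expansion has 4 partial quotients, read off in order.

[3; 13, 1, 5]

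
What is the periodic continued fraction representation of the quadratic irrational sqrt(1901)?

[43; (1, 1, 1, 1, 86)]

Write x_i = (sqrt(1901) + m_i)/d_i with (m_0, d_0) = (0, 1). a_0 = floor(sqrt(1901)) = 43, since 43^2 = 1849 <= 1901 < 1936 = 44^2.
Iterate m_{i+1} = d_i*a_i - m_i, d_{i+1} = (1901 - m_{i+1}^2)/d_i, a_{i+1} = floor((a_0 + m_{i+1})/d_{i+1}):
  m_1 = 1*43 - 0 = 43, d_1 = (1901 - 43^2)/1 = 52/1 = 52, a_1 = floor((43 + 43)/52) = 1.
  m_2 = 52*1 - 43 = 9, d_2 = (1901 - 9^2)/52 = 1820/52 = 35, a_2 = floor((43 + 9)/35) = 1.
  m_3 = 35*1 - 9 = 26, d_3 = (1901 - 26^2)/35 = 1225/35 = 35, a_3 = floor((43 + 26)/35) = 1.
  m_4 = 35*1 - 26 = 9, d_4 = (1901 - 9^2)/35 = 1820/35 = 52, a_4 = floor((43 + 9)/52) = 1.
  m_5 = 52*1 - 9 = 43, d_5 = (1901 - 43^2)/52 = 52/52 = 1, a_5 = floor((43 + 43)/1) = 86.
  m_6 = 1*86 - 43 = 43, d_6 = (1901 - 43^2)/1 = 52/1 = 52: (m_6, d_6) = (m_1, d_1) = (43, 52), so from here the quotients repeat a_1, ..., a_5; the period length is 5.
Hence the expansion of sqrt(1901) is a_0 = 43 followed by the repeating block 1, 1, 1, 1, 86 (period 5).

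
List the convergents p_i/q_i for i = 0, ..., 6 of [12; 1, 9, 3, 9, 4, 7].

12/1, 13/1, 129/10, 400/31, 3729/289, 15316/1187, 110941/8598

Using the convergent recurrence p_i = a_i*p_{i-1} + p_{i-2}, q_i = a_i*q_{i-1} + q_{i-2} with p_{-2}=0, p_{-1}=1, q_{-2}=1, q_{-1}=0:
  i=0: a_0=12, p_0 = 12*1 + 0 = 12, q_0 = 12*0 + 1 = 1.
  i=1: a_1=1, p_1 = 1*12 + 1 = 13, q_1 = 1*1 + 0 = 1.
  i=2: a_2=9, p_2 = 9*13 + 12 = 129, q_2 = 9*1 + 1 = 10.
  i=3: a_3=3, p_3 = 3*129 + 13 = 400, q_3 = 3*10 + 1 = 31.
  i=4: a_4=9, p_4 = 9*400 + 129 = 3729, q_4 = 9*31 + 10 = 289.
  i=5: a_5=4, p_5 = 4*3729 + 400 = 15316, q_5 = 4*289 + 31 = 1187.
  i=6: a_6=7, p_6 = 7*15316 + 3729 = 110941, q_6 = 7*1187 + 289 = 8598.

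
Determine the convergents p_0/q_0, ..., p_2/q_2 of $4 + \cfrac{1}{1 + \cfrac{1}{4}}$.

4/1, 5/1, 24/5

Using the convergent recurrence p_i = a_i*p_{i-1} + p_{i-2}, q_i = a_i*q_{i-1} + q_{i-2} with p_{-2}=0, p_{-1}=1, q_{-2}=1, q_{-1}=0:
  i=0: a_0=4, p_0 = 4*1 + 0 = 4, q_0 = 4*0 + 1 = 1.
  i=1: a_1=1, p_1 = 1*4 + 1 = 5, q_1 = 1*1 + 0 = 1.
  i=2: a_2=4, p_2 = 4*5 + 4 = 24, q_2 = 4*1 + 1 = 5.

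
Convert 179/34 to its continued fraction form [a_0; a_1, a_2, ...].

[5; 3, 1, 3, 2]

Run the Euclidean algorithm on 179 and 34; the successive quotients are the partial quotients a_0, a_1, ... (each step inverts the fractional part left over by the previous one):
  179 = 5*34 + 9, so a_0 = 5.
  34 = 3*9 + 7, so a_1 = 3.
  9 = 1*7 + 2, so a_2 = 1.
  7 = 3*2 + 1, so a_3 = 3.
  2 = 2*1 + 0, so a_4 = 2.
The remainder reaches 0 after 5 divisions, so the expansion has 5 partial quotients, read off in order.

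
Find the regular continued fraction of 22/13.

Run the Euclidean algorithm on 22 and 13; the successive quotients are the partial quotients a_0, a_1, ... (each step inverts the fractional part left over by the previous one):
  22 = 1*13 + 9, so a_0 = 1.
  13 = 1*9 + 4, so a_1 = 1.
  9 = 2*4 + 1, so a_2 = 2.
  4 = 4*1 + 0, so a_3 = 4.
The remainder reaches 0 after 4 divisions, so the expansion has 4 partial quotients, read off in order.

[1; 1, 2, 4]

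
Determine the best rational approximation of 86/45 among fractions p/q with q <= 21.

21/11

Expand x = 86/45 as a continued fraction with the Euclidean algorithm:
  86 = 1*45 + 41, so a_0 = 1.
  45 = 1*41 + 4, so a_1 = 1.
  41 = 10*4 + 1, so a_2 = 10.
  4 = 4*1 + 0, so a_3 = 4.
so x = [1; 1, 10, 4].
Convergents (p_i = a_i*p_{i-1} + p_{i-2}, q_i = a_i*q_{i-1} + q_{i-2} with p_{-2}=0, p_{-1}=1, q_{-2}=1, q_{-1}=0), until the denominator exceeds 21:
  i=0: a_0=1, p_0 = 1*1 + 0 = 1, q_0 = 1*0 + 1 = 1.
  i=1: a_1=1, p_1 = 1*1 + 1 = 2, q_1 = 1*1 + 0 = 1.
  i=2: a_2=10, p_2 = 10*2 + 1 = 21, q_2 = 10*1 + 1 = 11.
  i=3: a_3=4, p_3 = 4*21 + 2 = 86, q_3 = 4*11 + 1 = 45.
q_3 = 45 > 21, so the last convergent with denominator <= 21 is p_2/q_2 = 21/11.
The closest fraction with denominator <= 21 is either p_2/q_2 or the intermediate fraction (k*p_2 + p_1)/(k*q_2 + q_1) with the largest k >= 1 whose denominator stays <= 21; these approach x as k grows, and every other convergent or intermediate fraction in range is farther away.
Largest k: floor((21 - q_1)/q_2) = floor((21 - 1)/11) = 1.
That gives (1*21 + 2)/(1*11 + 1) = 23/12.
Compare the errors: |x - 21/11| = |86*11 - 21*45|/(45*11) = 1/495, and |x - 23/12| = |86*12 - 23*45|/(45*12) = 3/540.
Cross-multiplying, 1*540 = 540 < 1485 = 3*495, so 1/495 is smaller: the convergent 21/11 is closer to x than 23/12.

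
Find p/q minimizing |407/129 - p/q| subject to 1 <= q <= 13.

Expand x = 407/129 as a continued fraction with the Euclidean algorithm:
  407 = 3*129 + 20, so a_0 = 3.
  129 = 6*20 + 9, so a_1 = 6.
  20 = 2*9 + 2, so a_2 = 2.
  9 = 4*2 + 1, so a_3 = 4.
  2 = 2*1 + 0, so a_4 = 2.
so x = [3; 6, 2, 4, 2].
Convergents (p_i = a_i*p_{i-1} + p_{i-2}, q_i = a_i*q_{i-1} + q_{i-2} with p_{-2}=0, p_{-1}=1, q_{-2}=1, q_{-1}=0), until the denominator exceeds 13:
  i=0: a_0=3, p_0 = 3*1 + 0 = 3, q_0 = 3*0 + 1 = 1.
  i=1: a_1=6, p_1 = 6*3 + 1 = 19, q_1 = 6*1 + 0 = 6.
  i=2: a_2=2, p_2 = 2*19 + 3 = 41, q_2 = 2*6 + 1 = 13.
  i=3: a_3=4, p_3 = 4*41 + 19 = 183, q_3 = 4*13 + 6 = 58.
q_3 = 58 > 13, so the last convergent with denominator <= 13 is p_2/q_2 = 41/13.
The closest fraction with denominator <= 13 is either p_2/q_2 or the intermediate fraction (k*p_2 + p_1)/(k*q_2 + q_1) with the largest k >= 1 whose denominator stays <= 13; these approach x as k grows, and every other convergent or intermediate fraction in range is farther away.
Largest k: floor((13 - q_1)/q_2) = floor((13 - 6)/13) = 0.
Since k = 0, no intermediate fraction beyond p_2/q_2 has denominator <= 13, so the convergent 41/13 is the closest (its error is |407*13 - 41*129|/(129*13) = 2/1677).

41/13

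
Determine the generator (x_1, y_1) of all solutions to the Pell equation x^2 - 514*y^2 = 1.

First expand sqrt(514) as a continued fraction. With x_i = (sqrt(514) + m_i)/d_i and (m_0, d_0) = (0, 1): a_0 = floor(sqrt(514)) = 22, since 22^2 = 484 <= 514 < 529 = 23^2.
Iterate m_{i+1} = d_i*a_i - m_i, d_{i+1} = (514 - m_{i+1}^2)/d_i, a_{i+1} = floor((a_0 + m_{i+1})/d_{i+1}):
  m_1 = 1*22 - 0 = 22, d_1 = (514 - 22^2)/1 = 30/1 = 30, a_1 = floor((22 + 22)/30) = 1.
  m_2 = 30*1 - 22 = 8, d_2 = (514 - 8^2)/30 = 450/30 = 15, a_2 = floor((22 + 8)/15) = 2.
  m_3 = 15*2 - 8 = 22, d_3 = (514 - 22^2)/15 = 30/15 = 2, a_3 = floor((22 + 22)/2) = 22.
  m_4 = 2*22 - 22 = 22, d_4 = (514 - 22^2)/2 = 30/2 = 15, a_4 = floor((22 + 22)/15) = 2.
  m_5 = 15*2 - 22 = 8, d_5 = (514 - 8^2)/15 = 450/15 = 30, a_5 = floor((22 + 8)/30) = 1.
  m_6 = 30*1 - 8 = 22, d_6 = (514 - 22^2)/30 = 30/30 = 1, a_6 = floor((22 + 22)/1) = 44.
  m_7 = 1*44 - 22 = 22, d_7 = (514 - 22^2)/1 = 30/1 = 30: (m_7, d_7) = (m_1, d_1) = (22, 30), so from here the quotients repeat a_1, ..., a_6; the period length is 6.
So sqrt(514) = [22; (1, 2, 22, 2, 1, 44)] with period length k = 6.
k is even, so the fundamental solution of x^2 - 514y^2 = 1 is (p_{k-1}, q_{k-1}) = (p_5, q_5); compute convergents through index 5.
Convergents (p_i = a_i*p_{i-1} + p_{i-2}, q_i = a_i*q_{i-1} + q_{i-2} with p_{-2}=0, p_{-1}=1, q_{-2}=1, q_{-1}=0):
  i=0: a_0=22, p_0 = 22*1 + 0 = 22, q_0 = 22*0 + 1 = 1.
  i=1: a_1=1, p_1 = 1*22 + 1 = 23, q_1 = 1*1 + 0 = 1.
  i=2: a_2=2, p_2 = 2*23 + 22 = 68, q_2 = 2*1 + 1 = 3.
  i=3: a_3=22, p_3 = 22*68 + 23 = 1519, q_3 = 22*3 + 1 = 67.
  i=4: a_4=2, p_4 = 2*1519 + 68 = 3106, q_4 = 2*67 + 3 = 137.
  i=5: a_5=1, p_5 = 1*3106 + 1519 = 4625, q_5 = 1*137 + 67 = 204.
Check: 4625^2 - 514*204^2 = 21390625 - 21390624 = 1, so (x, y) = (4625, 204) solves the equation, and by the theorem it is the least positive solution.

(x, y) = (4625, 204)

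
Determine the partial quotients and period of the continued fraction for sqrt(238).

Write x_i = (sqrt(238) + m_i)/d_i with (m_0, d_0) = (0, 1). a_0 = floor(sqrt(238)) = 15, since 15^2 = 225 <= 238 < 256 = 16^2.
Iterate m_{i+1} = d_i*a_i - m_i, d_{i+1} = (238 - m_{i+1}^2)/d_i, a_{i+1} = floor((a_0 + m_{i+1})/d_{i+1}):
  m_1 = 1*15 - 0 = 15, d_1 = (238 - 15^2)/1 = 13/1 = 13, a_1 = floor((15 + 15)/13) = 2.
  m_2 = 13*2 - 15 = 11, d_2 = (238 - 11^2)/13 = 117/13 = 9, a_2 = floor((15 + 11)/9) = 2.
  m_3 = 9*2 - 11 = 7, d_3 = (238 - 7^2)/9 = 189/9 = 21, a_3 = floor((15 + 7)/21) = 1.
  m_4 = 21*1 - 7 = 14, d_4 = (238 - 14^2)/21 = 42/21 = 2, a_4 = floor((15 + 14)/2) = 14.
  m_5 = 2*14 - 14 = 14, d_5 = (238 - 14^2)/2 = 42/2 = 21, a_5 = floor((15 + 14)/21) = 1.
  m_6 = 21*1 - 14 = 7, d_6 = (238 - 7^2)/21 = 189/21 = 9, a_6 = floor((15 + 7)/9) = 2.
  m_7 = 9*2 - 7 = 11, d_7 = (238 - 11^2)/9 = 117/9 = 13, a_7 = floor((15 + 11)/13) = 2.
  m_8 = 13*2 - 11 = 15, d_8 = (238 - 15^2)/13 = 13/13 = 1, a_8 = floor((15 + 15)/1) = 30.
  m_9 = 1*30 - 15 = 15, d_9 = (238 - 15^2)/1 = 13/1 = 13: (m_9, d_9) = (m_1, d_1) = (15, 13), so from here the quotients repeat a_1, ..., a_8; the period length is 8.
Hence the expansion of sqrt(238) is a_0 = 15 followed by the repeating block 2, 2, 1, 14, 1, 2, 2, 30 (period 8).

[15; (2, 2, 1, 14, 1, 2, 2, 30)]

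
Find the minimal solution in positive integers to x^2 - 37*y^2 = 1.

(x, y) = (73, 12)

First expand sqrt(37) as a continued fraction. With x_i = (sqrt(37) + m_i)/d_i and (m_0, d_0) = (0, 1): a_0 = floor(sqrt(37)) = 6, since 6^2 = 36 <= 37 < 49 = 7^2.
Iterate m_{i+1} = d_i*a_i - m_i, d_{i+1} = (37 - m_{i+1}^2)/d_i, a_{i+1} = floor((a_0 + m_{i+1})/d_{i+1}):
  m_1 = 1*6 - 0 = 6, d_1 = (37 - 6^2)/1 = 1/1 = 1, a_1 = floor((6 + 6)/1) = 12.
  m_2 = 1*12 - 6 = 6, d_2 = (37 - 6^2)/1 = 1/1 = 1: (m_2, d_2) = (m_1, d_1) = (6, 1), so from here the quotient a_1 repeats; the period length is 1.
So sqrt(37) = [6; (12)] with period length k = 1.
k is odd, so (p_{k-1}, q_{k-1}) only solves x^2 - 37y^2 = -1 and the fundamental solution of x^2 - 37y^2 = 1 is (p_{2k-1}, q_{2k-1}) = (p_1, q_1); compute convergents through index 1, running through the period twice.
Convergents (p_i = a_i*p_{i-1} + p_{i-2}, q_i = a_i*q_{i-1} + q_{i-2} with p_{-2}=0, p_{-1}=1, q_{-2}=1, q_{-1}=0):
  i=0: a_0=6, p_0 = 6*1 + 0 = 6, q_0 = 6*0 + 1 = 1.
  i=1: a_1=12, p_1 = 12*6 + 1 = 73, q_1 = 12*1 + 0 = 12.
Indeed p_0^2 - 37*q_0^2 = 36 - 37 = -1, not +1.
Check: 73^2 - 37*12^2 = 5329 - 5328 = 1, so (x, y) = (73, 12) solves the equation, and by the theorem it is the least positive solution.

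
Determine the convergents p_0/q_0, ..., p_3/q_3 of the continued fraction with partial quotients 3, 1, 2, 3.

Using the convergent recurrence p_i = a_i*p_{i-1} + p_{i-2}, q_i = a_i*q_{i-1} + q_{i-2} with p_{-2}=0, p_{-1}=1, q_{-2}=1, q_{-1}=0:
  i=0: a_0=3, p_0 = 3*1 + 0 = 3, q_0 = 3*0 + 1 = 1.
  i=1: a_1=1, p_1 = 1*3 + 1 = 4, q_1 = 1*1 + 0 = 1.
  i=2: a_2=2, p_2 = 2*4 + 3 = 11, q_2 = 2*1 + 1 = 3.
  i=3: a_3=3, p_3 = 3*11 + 4 = 37, q_3 = 3*3 + 1 = 10.

3/1, 4/1, 11/3, 37/10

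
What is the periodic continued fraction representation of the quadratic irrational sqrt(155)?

Write x_i = (sqrt(155) + m_i)/d_i with (m_0, d_0) = (0, 1). a_0 = floor(sqrt(155)) = 12, since 12^2 = 144 <= 155 < 169 = 13^2.
Iterate m_{i+1} = d_i*a_i - m_i, d_{i+1} = (155 - m_{i+1}^2)/d_i, a_{i+1} = floor((a_0 + m_{i+1})/d_{i+1}):
  m_1 = 1*12 - 0 = 12, d_1 = (155 - 12^2)/1 = 11/1 = 11, a_1 = floor((12 + 12)/11) = 2.
  m_2 = 11*2 - 12 = 10, d_2 = (155 - 10^2)/11 = 55/11 = 5, a_2 = floor((12 + 10)/5) = 4.
  m_3 = 5*4 - 10 = 10, d_3 = (155 - 10^2)/5 = 55/5 = 11, a_3 = floor((12 + 10)/11) = 2.
  m_4 = 11*2 - 10 = 12, d_4 = (155 - 12^2)/11 = 11/11 = 1, a_4 = floor((12 + 12)/1) = 24.
  m_5 = 1*24 - 12 = 12, d_5 = (155 - 12^2)/1 = 11/1 = 11: (m_5, d_5) = (m_1, d_1) = (12, 11), so from here the quotients repeat a_1, ..., a_4; the period length is 4.
Hence the expansion of sqrt(155) is a_0 = 12 followed by the repeating block 2, 4, 2, 24 (period 4).

[12; (2, 4, 2, 24)]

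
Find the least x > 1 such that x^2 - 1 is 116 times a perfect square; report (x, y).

First expand sqrt(116) as a continued fraction. With x_i = (sqrt(116) + m_i)/d_i and (m_0, d_0) = (0, 1): a_0 = floor(sqrt(116)) = 10, since 10^2 = 100 <= 116 < 121 = 11^2.
Iterate m_{i+1} = d_i*a_i - m_i, d_{i+1} = (116 - m_{i+1}^2)/d_i, a_{i+1} = floor((a_0 + m_{i+1})/d_{i+1}):
  m_1 = 1*10 - 0 = 10, d_1 = (116 - 10^2)/1 = 16/1 = 16, a_1 = floor((10 + 10)/16) = 1.
  m_2 = 16*1 - 10 = 6, d_2 = (116 - 6^2)/16 = 80/16 = 5, a_2 = floor((10 + 6)/5) = 3.
  m_3 = 5*3 - 6 = 9, d_3 = (116 - 9^2)/5 = 35/5 = 7, a_3 = floor((10 + 9)/7) = 2.
  m_4 = 7*2 - 9 = 5, d_4 = (116 - 5^2)/7 = 91/7 = 13, a_4 = floor((10 + 5)/13) = 1.
  m_5 = 13*1 - 5 = 8, d_5 = (116 - 8^2)/13 = 52/13 = 4, a_5 = floor((10 + 8)/4) = 4.
  m_6 = 4*4 - 8 = 8, d_6 = (116 - 8^2)/4 = 52/4 = 13, a_6 = floor((10 + 8)/13) = 1.
  m_7 = 13*1 - 8 = 5, d_7 = (116 - 5^2)/13 = 91/13 = 7, a_7 = floor((10 + 5)/7) = 2.
  m_8 = 7*2 - 5 = 9, d_8 = (116 - 9^2)/7 = 35/7 = 5, a_8 = floor((10 + 9)/5) = 3.
  m_9 = 5*3 - 9 = 6, d_9 = (116 - 6^2)/5 = 80/5 = 16, a_9 = floor((10 + 6)/16) = 1.
  m_10 = 16*1 - 6 = 10, d_10 = (116 - 10^2)/16 = 16/16 = 1, a_10 = floor((10 + 10)/1) = 20.
  m_11 = 1*20 - 10 = 10, d_11 = (116 - 10^2)/1 = 16/1 = 16: (m_11, d_11) = (m_1, d_1) = (10, 16), so from here the quotients repeat a_1, ..., a_10; the period length is 10.
So sqrt(116) = [10; (1, 3, 2, 1, 4, 1, 2, 3, 1, 20)] with period length k = 10.
k is even, so the fundamental solution of x^2 - 116y^2 = 1 is (p_{k-1}, q_{k-1}) = (p_9, q_9); compute convergents through index 9.
Convergents (p_i = a_i*p_{i-1} + p_{i-2}, q_i = a_i*q_{i-1} + q_{i-2} with p_{-2}=0, p_{-1}=1, q_{-2}=1, q_{-1}=0):
  i=0: a_0=10, p_0 = 10*1 + 0 = 10, q_0 = 10*0 + 1 = 1.
  i=1: a_1=1, p_1 = 1*10 + 1 = 11, q_1 = 1*1 + 0 = 1.
  i=2: a_2=3, p_2 = 3*11 + 10 = 43, q_2 = 3*1 + 1 = 4.
  i=3: a_3=2, p_3 = 2*43 + 11 = 97, q_3 = 2*4 + 1 = 9.
  i=4: a_4=1, p_4 = 1*97 + 43 = 140, q_4 = 1*9 + 4 = 13.
  i=5: a_5=4, p_5 = 4*140 + 97 = 657, q_5 = 4*13 + 9 = 61.
  i=6: a_6=1, p_6 = 1*657 + 140 = 797, q_6 = 1*61 + 13 = 74.
  i=7: a_7=2, p_7 = 2*797 + 657 = 2251, q_7 = 2*74 + 61 = 209.
  i=8: a_8=3, p_8 = 3*2251 + 797 = 7550, q_8 = 3*209 + 74 = 701.
  i=9: a_9=1, p_9 = 1*7550 + 2251 = 9801, q_9 = 1*701 + 209 = 910.
Check: 9801^2 - 116*910^2 = 96059601 - 96059600 = 1, so (x, y) = (9801, 910) solves the equation, and by the theorem it is the least positive solution.

(x, y) = (9801, 910)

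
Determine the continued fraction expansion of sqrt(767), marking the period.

Write x_i = (sqrt(767) + m_i)/d_i with (m_0, d_0) = (0, 1). a_0 = floor(sqrt(767)) = 27, since 27^2 = 729 <= 767 < 784 = 28^2.
Iterate m_{i+1} = d_i*a_i - m_i, d_{i+1} = (767 - m_{i+1}^2)/d_i, a_{i+1} = floor((a_0 + m_{i+1})/d_{i+1}):
  m_1 = 1*27 - 0 = 27, d_1 = (767 - 27^2)/1 = 38/1 = 38, a_1 = floor((27 + 27)/38) = 1.
  m_2 = 38*1 - 27 = 11, d_2 = (767 - 11^2)/38 = 646/38 = 17, a_2 = floor((27 + 11)/17) = 2.
  m_3 = 17*2 - 11 = 23, d_3 = (767 - 23^2)/17 = 238/17 = 14, a_3 = floor((27 + 23)/14) = 3.
  m_4 = 14*3 - 23 = 19, d_4 = (767 - 19^2)/14 = 406/14 = 29, a_4 = floor((27 + 19)/29) = 1.
  m_5 = 29*1 - 19 = 10, d_5 = (767 - 10^2)/29 = 667/29 = 23, a_5 = floor((27 + 10)/23) = 1.
  m_6 = 23*1 - 10 = 13, d_6 = (767 - 13^2)/23 = 598/23 = 26, a_6 = floor((27 + 13)/26) = 1.
  m_7 = 26*1 - 13 = 13, d_7 = (767 - 13^2)/26 = 598/26 = 23, a_7 = floor((27 + 13)/23) = 1.
  m_8 = 23*1 - 13 = 10, d_8 = (767 - 10^2)/23 = 667/23 = 29, a_8 = floor((27 + 10)/29) = 1.
  m_9 = 29*1 - 10 = 19, d_9 = (767 - 19^2)/29 = 406/29 = 14, a_9 = floor((27 + 19)/14) = 3.
  m_10 = 14*3 - 19 = 23, d_10 = (767 - 23^2)/14 = 238/14 = 17, a_10 = floor((27 + 23)/17) = 2.
  m_11 = 17*2 - 23 = 11, d_11 = (767 - 11^2)/17 = 646/17 = 38, a_11 = floor((27 + 11)/38) = 1.
  m_12 = 38*1 - 11 = 27, d_12 = (767 - 27^2)/38 = 38/38 = 1, a_12 = floor((27 + 27)/1) = 54.
  m_13 = 1*54 - 27 = 27, d_13 = (767 - 27^2)/1 = 38/1 = 38: (m_13, d_13) = (m_1, d_1) = (27, 38), so from here the quotients repeat a_1, ..., a_12; the period length is 12.
Hence the expansion of sqrt(767) is a_0 = 27 followed by the repeating block 1, 2, 3, 1, 1, 1, 1, 1, 3, 2, 1, 54 (period 12).

[27; (1, 2, 3, 1, 1, 1, 1, 1, 3, 2, 1, 54)]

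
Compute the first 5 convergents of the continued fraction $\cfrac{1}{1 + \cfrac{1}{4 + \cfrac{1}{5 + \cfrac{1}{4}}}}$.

Using the convergent recurrence p_i = a_i*p_{i-1} + p_{i-2}, q_i = a_i*q_{i-1} + q_{i-2} with p_{-2}=0, p_{-1}=1, q_{-2}=1, q_{-1}=0:
  i=0: a_0=0, p_0 = 0*1 + 0 = 0, q_0 = 0*0 + 1 = 1.
  i=1: a_1=1, p_1 = 1*0 + 1 = 1, q_1 = 1*1 + 0 = 1.
  i=2: a_2=4, p_2 = 4*1 + 0 = 4, q_2 = 4*1 + 1 = 5.
  i=3: a_3=5, p_3 = 5*4 + 1 = 21, q_3 = 5*5 + 1 = 26.
  i=4: a_4=4, p_4 = 4*21 + 4 = 88, q_4 = 4*26 + 5 = 109.

0/1, 1/1, 4/5, 21/26, 88/109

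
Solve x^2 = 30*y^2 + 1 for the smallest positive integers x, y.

(x, y) = (11, 2)

First expand sqrt(30) as a continued fraction. With x_i = (sqrt(30) + m_i)/d_i and (m_0, d_0) = (0, 1): a_0 = floor(sqrt(30)) = 5, since 5^2 = 25 <= 30 < 36 = 6^2.
Iterate m_{i+1} = d_i*a_i - m_i, d_{i+1} = (30 - m_{i+1}^2)/d_i, a_{i+1} = floor((a_0 + m_{i+1})/d_{i+1}):
  m_1 = 1*5 - 0 = 5, d_1 = (30 - 5^2)/1 = 5/1 = 5, a_1 = floor((5 + 5)/5) = 2.
  m_2 = 5*2 - 5 = 5, d_2 = (30 - 5^2)/5 = 5/5 = 1, a_2 = floor((5 + 5)/1) = 10.
  m_3 = 1*10 - 5 = 5, d_3 = (30 - 5^2)/1 = 5/1 = 5: (m_3, d_3) = (m_1, d_1) = (5, 5), so from here the quotients repeat a_1, a_2; the period length is 2.
So sqrt(30) = [5; (2, 10)] with period length k = 2.
k is even, so the fundamental solution of x^2 - 30y^2 = 1 is (p_{k-1}, q_{k-1}) = (p_1, q_1); compute convergents through index 1.
Convergents (p_i = a_i*p_{i-1} + p_{i-2}, q_i = a_i*q_{i-1} + q_{i-2} with p_{-2}=0, p_{-1}=1, q_{-2}=1, q_{-1}=0):
  i=0: a_0=5, p_0 = 5*1 + 0 = 5, q_0 = 5*0 + 1 = 1.
  i=1: a_1=2, p_1 = 2*5 + 1 = 11, q_1 = 2*1 + 0 = 2.
Check: 11^2 - 30*2^2 = 121 - 120 = 1, so (x, y) = (11, 2) solves the equation, and by the theorem it is the least positive solution.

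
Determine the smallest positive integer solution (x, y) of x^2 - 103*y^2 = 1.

First expand sqrt(103) as a continued fraction. With x_i = (sqrt(103) + m_i)/d_i and (m_0, d_0) = (0, 1): a_0 = floor(sqrt(103)) = 10, since 10^2 = 100 <= 103 < 121 = 11^2.
Iterate m_{i+1} = d_i*a_i - m_i, d_{i+1} = (103 - m_{i+1}^2)/d_i, a_{i+1} = floor((a_0 + m_{i+1})/d_{i+1}):
  m_1 = 1*10 - 0 = 10, d_1 = (103 - 10^2)/1 = 3/1 = 3, a_1 = floor((10 + 10)/3) = 6.
  m_2 = 3*6 - 10 = 8, d_2 = (103 - 8^2)/3 = 39/3 = 13, a_2 = floor((10 + 8)/13) = 1.
  m_3 = 13*1 - 8 = 5, d_3 = (103 - 5^2)/13 = 78/13 = 6, a_3 = floor((10 + 5)/6) = 2.
  m_4 = 6*2 - 5 = 7, d_4 = (103 - 7^2)/6 = 54/6 = 9, a_4 = floor((10 + 7)/9) = 1.
  m_5 = 9*1 - 7 = 2, d_5 = (103 - 2^2)/9 = 99/9 = 11, a_5 = floor((10 + 2)/11) = 1.
  m_6 = 11*1 - 2 = 9, d_6 = (103 - 9^2)/11 = 22/11 = 2, a_6 = floor((10 + 9)/2) = 9.
  m_7 = 2*9 - 9 = 9, d_7 = (103 - 9^2)/2 = 22/2 = 11, a_7 = floor((10 + 9)/11) = 1.
  m_8 = 11*1 - 9 = 2, d_8 = (103 - 2^2)/11 = 99/11 = 9, a_8 = floor((10 + 2)/9) = 1.
  m_9 = 9*1 - 2 = 7, d_9 = (103 - 7^2)/9 = 54/9 = 6, a_9 = floor((10 + 7)/6) = 2.
  m_10 = 6*2 - 7 = 5, d_10 = (103 - 5^2)/6 = 78/6 = 13, a_10 = floor((10 + 5)/13) = 1.
  m_11 = 13*1 - 5 = 8, d_11 = (103 - 8^2)/13 = 39/13 = 3, a_11 = floor((10 + 8)/3) = 6.
  m_12 = 3*6 - 8 = 10, d_12 = (103 - 10^2)/3 = 3/3 = 1, a_12 = floor((10 + 10)/1) = 20.
  m_13 = 1*20 - 10 = 10, d_13 = (103 - 10^2)/1 = 3/1 = 3: (m_13, d_13) = (m_1, d_1) = (10, 3), so from here the quotients repeat a_1, ..., a_12; the period length is 12.
So sqrt(103) = [10; (6, 1, 2, 1, 1, 9, 1, 1, 2, 1, 6, 20)] with period length k = 12.
k is even, so the fundamental solution of x^2 - 103y^2 = 1 is (p_{k-1}, q_{k-1}) = (p_11, q_11); compute convergents through index 11.
Convergents (p_i = a_i*p_{i-1} + p_{i-2}, q_i = a_i*q_{i-1} + q_{i-2} with p_{-2}=0, p_{-1}=1, q_{-2}=1, q_{-1}=0):
  i=0: a_0=10, p_0 = 10*1 + 0 = 10, q_0 = 10*0 + 1 = 1.
  i=1: a_1=6, p_1 = 6*10 + 1 = 61, q_1 = 6*1 + 0 = 6.
  i=2: a_2=1, p_2 = 1*61 + 10 = 71, q_2 = 1*6 + 1 = 7.
  i=3: a_3=2, p_3 = 2*71 + 61 = 203, q_3 = 2*7 + 6 = 20.
  i=4: a_4=1, p_4 = 1*203 + 71 = 274, q_4 = 1*20 + 7 = 27.
  i=5: a_5=1, p_5 = 1*274 + 203 = 477, q_5 = 1*27 + 20 = 47.
  i=6: a_6=9, p_6 = 9*477 + 274 = 4567, q_6 = 9*47 + 27 = 450.
  i=7: a_7=1, p_7 = 1*4567 + 477 = 5044, q_7 = 1*450 + 47 = 497.
  i=8: a_8=1, p_8 = 1*5044 + 4567 = 9611, q_8 = 1*497 + 450 = 947.
  i=9: a_9=2, p_9 = 2*9611 + 5044 = 24266, q_9 = 2*947 + 497 = 2391.
  i=10: a_10=1, p_10 = 1*24266 + 9611 = 33877, q_10 = 1*2391 + 947 = 3338.
  i=11: a_11=6, p_11 = 6*33877 + 24266 = 227528, q_11 = 6*3338 + 2391 = 22419.
Check: 227528^2 - 103*22419^2 = 51768990784 - 51768990783 = 1, so (x, y) = (227528, 22419) solves the equation, and by the theorem it is the least positive solution.

(x, y) = (227528, 22419)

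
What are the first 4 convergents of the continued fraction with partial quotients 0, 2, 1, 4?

0/1, 1/2, 1/3, 5/14

Using the convergent recurrence p_i = a_i*p_{i-1} + p_{i-2}, q_i = a_i*q_{i-1} + q_{i-2} with p_{-2}=0, p_{-1}=1, q_{-2}=1, q_{-1}=0:
  i=0: a_0=0, p_0 = 0*1 + 0 = 0, q_0 = 0*0 + 1 = 1.
  i=1: a_1=2, p_1 = 2*0 + 1 = 1, q_1 = 2*1 + 0 = 2.
  i=2: a_2=1, p_2 = 1*1 + 0 = 1, q_2 = 1*2 + 1 = 3.
  i=3: a_3=4, p_3 = 4*1 + 1 = 5, q_3 = 4*3 + 2 = 14.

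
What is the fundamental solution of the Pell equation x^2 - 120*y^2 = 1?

(x, y) = (11, 1)

First expand sqrt(120) as a continued fraction. With x_i = (sqrt(120) + m_i)/d_i and (m_0, d_0) = (0, 1): a_0 = floor(sqrt(120)) = 10, since 10^2 = 100 <= 120 < 121 = 11^2.
Iterate m_{i+1} = d_i*a_i - m_i, d_{i+1} = (120 - m_{i+1}^2)/d_i, a_{i+1} = floor((a_0 + m_{i+1})/d_{i+1}):
  m_1 = 1*10 - 0 = 10, d_1 = (120 - 10^2)/1 = 20/1 = 20, a_1 = floor((10 + 10)/20) = 1.
  m_2 = 20*1 - 10 = 10, d_2 = (120 - 10^2)/20 = 20/20 = 1, a_2 = floor((10 + 10)/1) = 20.
  m_3 = 1*20 - 10 = 10, d_3 = (120 - 10^2)/1 = 20/1 = 20: (m_3, d_3) = (m_1, d_1) = (10, 20), so from here the quotients repeat a_1, a_2; the period length is 2.
So sqrt(120) = [10; (1, 20)] with period length k = 2.
k is even, so the fundamental solution of x^2 - 120y^2 = 1 is (p_{k-1}, q_{k-1}) = (p_1, q_1); compute convergents through index 1.
Convergents (p_i = a_i*p_{i-1} + p_{i-2}, q_i = a_i*q_{i-1} + q_{i-2} with p_{-2}=0, p_{-1}=1, q_{-2}=1, q_{-1}=0):
  i=0: a_0=10, p_0 = 10*1 + 0 = 10, q_0 = 10*0 + 1 = 1.
  i=1: a_1=1, p_1 = 1*10 + 1 = 11, q_1 = 1*1 + 0 = 1.
Check: 11^2 - 120*1^2 = 121 - 120 = 1, so (x, y) = (11, 1) solves the equation, and by the theorem it is the least positive solution.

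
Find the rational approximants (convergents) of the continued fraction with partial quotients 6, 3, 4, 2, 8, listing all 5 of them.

Using the convergent recurrence p_i = a_i*p_{i-1} + p_{i-2}, q_i = a_i*q_{i-1} + q_{i-2} with p_{-2}=0, p_{-1}=1, q_{-2}=1, q_{-1}=0:
  i=0: a_0=6, p_0 = 6*1 + 0 = 6, q_0 = 6*0 + 1 = 1.
  i=1: a_1=3, p_1 = 3*6 + 1 = 19, q_1 = 3*1 + 0 = 3.
  i=2: a_2=4, p_2 = 4*19 + 6 = 82, q_2 = 4*3 + 1 = 13.
  i=3: a_3=2, p_3 = 2*82 + 19 = 183, q_3 = 2*13 + 3 = 29.
  i=4: a_4=8, p_4 = 8*183 + 82 = 1546, q_4 = 8*29 + 13 = 245.

6/1, 19/3, 82/13, 183/29, 1546/245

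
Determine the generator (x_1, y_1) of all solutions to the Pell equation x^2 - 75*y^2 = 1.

First expand sqrt(75) as a continued fraction. With x_i = (sqrt(75) + m_i)/d_i and (m_0, d_0) = (0, 1): a_0 = floor(sqrt(75)) = 8, since 8^2 = 64 <= 75 < 81 = 9^2.
Iterate m_{i+1} = d_i*a_i - m_i, d_{i+1} = (75 - m_{i+1}^2)/d_i, a_{i+1} = floor((a_0 + m_{i+1})/d_{i+1}):
  m_1 = 1*8 - 0 = 8, d_1 = (75 - 8^2)/1 = 11/1 = 11, a_1 = floor((8 + 8)/11) = 1.
  m_2 = 11*1 - 8 = 3, d_2 = (75 - 3^2)/11 = 66/11 = 6, a_2 = floor((8 + 3)/6) = 1.
  m_3 = 6*1 - 3 = 3, d_3 = (75 - 3^2)/6 = 66/6 = 11, a_3 = floor((8 + 3)/11) = 1.
  m_4 = 11*1 - 3 = 8, d_4 = (75 - 8^2)/11 = 11/11 = 1, a_4 = floor((8 + 8)/1) = 16.
  m_5 = 1*16 - 8 = 8, d_5 = (75 - 8^2)/1 = 11/1 = 11: (m_5, d_5) = (m_1, d_1) = (8, 11), so from here the quotients repeat a_1, ..., a_4; the period length is 4.
So sqrt(75) = [8; (1, 1, 1, 16)] with period length k = 4.
k is even, so the fundamental solution of x^2 - 75y^2 = 1 is (p_{k-1}, q_{k-1}) = (p_3, q_3); compute convergents through index 3.
Convergents (p_i = a_i*p_{i-1} + p_{i-2}, q_i = a_i*q_{i-1} + q_{i-2} with p_{-2}=0, p_{-1}=1, q_{-2}=1, q_{-1}=0):
  i=0: a_0=8, p_0 = 8*1 + 0 = 8, q_0 = 8*0 + 1 = 1.
  i=1: a_1=1, p_1 = 1*8 + 1 = 9, q_1 = 1*1 + 0 = 1.
  i=2: a_2=1, p_2 = 1*9 + 8 = 17, q_2 = 1*1 + 1 = 2.
  i=3: a_3=1, p_3 = 1*17 + 9 = 26, q_3 = 1*2 + 1 = 3.
Check: 26^2 - 75*3^2 = 676 - 675 = 1, so (x, y) = (26, 3) solves the equation, and by the theorem it is the least positive solution.

(x, y) = (26, 3)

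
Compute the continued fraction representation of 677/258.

Run the Euclidean algorithm on 677 and 258; the successive quotients are the partial quotients a_0, a_1, ... (each step inverts the fractional part left over by the previous one):
  677 = 2*258 + 161, so a_0 = 2.
  258 = 1*161 + 97, so a_1 = 1.
  161 = 1*97 + 64, so a_2 = 1.
  97 = 1*64 + 33, so a_3 = 1.
  64 = 1*33 + 31, so a_4 = 1.
  33 = 1*31 + 2, so a_5 = 1.
  31 = 15*2 + 1, so a_6 = 15.
  2 = 2*1 + 0, so a_7 = 2.
The remainder reaches 0 after 8 divisions, so the expansion has 8 partial quotients, read off in order.

[2; 1, 1, 1, 1, 1, 15, 2]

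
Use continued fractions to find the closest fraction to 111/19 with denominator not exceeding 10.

Expand x = 111/19 as a continued fraction with the Euclidean algorithm:
  111 = 5*19 + 16, so a_0 = 5.
  19 = 1*16 + 3, so a_1 = 1.
  16 = 5*3 + 1, so a_2 = 5.
  3 = 3*1 + 0, so a_3 = 3.
so x = [5; 1, 5, 3].
Convergents (p_i = a_i*p_{i-1} + p_{i-2}, q_i = a_i*q_{i-1} + q_{i-2} with p_{-2}=0, p_{-1}=1, q_{-2}=1, q_{-1}=0), until the denominator exceeds 10:
  i=0: a_0=5, p_0 = 5*1 + 0 = 5, q_0 = 5*0 + 1 = 1.
  i=1: a_1=1, p_1 = 1*5 + 1 = 6, q_1 = 1*1 + 0 = 1.
  i=2: a_2=5, p_2 = 5*6 + 5 = 35, q_2 = 5*1 + 1 = 6.
  i=3: a_3=3, p_3 = 3*35 + 6 = 111, q_3 = 3*6 + 1 = 19.
q_3 = 19 > 10, so the last convergent with denominator <= 10 is p_2/q_2 = 35/6.
The closest fraction with denominator <= 10 is either p_2/q_2 or the intermediate fraction (k*p_2 + p_1)/(k*q_2 + q_1) with the largest k >= 1 whose denominator stays <= 10; these approach x as k grows, and every other convergent or intermediate fraction in range is farther away.
Largest k: floor((10 - q_1)/q_2) = floor((10 - 1)/6) = 1.
That gives (1*35 + 6)/(1*6 + 1) = 41/7.
Compare the errors: |x - 35/6| = |111*6 - 35*19|/(19*6) = 1/114, and |x - 41/7| = |111*7 - 41*19|/(19*7) = 2/133.
Cross-multiplying, 1*133 = 133 < 228 = 2*114, so 1/114 is smaller: the convergent 35/6 is closer to x than 41/7.

35/6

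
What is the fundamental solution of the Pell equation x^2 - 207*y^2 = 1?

(x, y) = (1151, 80)

First expand sqrt(207) as a continued fraction. With x_i = (sqrt(207) + m_i)/d_i and (m_0, d_0) = (0, 1): a_0 = floor(sqrt(207)) = 14, since 14^2 = 196 <= 207 < 225 = 15^2.
Iterate m_{i+1} = d_i*a_i - m_i, d_{i+1} = (207 - m_{i+1}^2)/d_i, a_{i+1} = floor((a_0 + m_{i+1})/d_{i+1}):
  m_1 = 1*14 - 0 = 14, d_1 = (207 - 14^2)/1 = 11/1 = 11, a_1 = floor((14 + 14)/11) = 2.
  m_2 = 11*2 - 14 = 8, d_2 = (207 - 8^2)/11 = 143/11 = 13, a_2 = floor((14 + 8)/13) = 1.
  m_3 = 13*1 - 8 = 5, d_3 = (207 - 5^2)/13 = 182/13 = 14, a_3 = floor((14 + 5)/14) = 1.
  m_4 = 14*1 - 5 = 9, d_4 = (207 - 9^2)/14 = 126/14 = 9, a_4 = floor((14 + 9)/9) = 2.
  m_5 = 9*2 - 9 = 9, d_5 = (207 - 9^2)/9 = 126/9 = 14, a_5 = floor((14 + 9)/14) = 1.
  m_6 = 14*1 - 9 = 5, d_6 = (207 - 5^2)/14 = 182/14 = 13, a_6 = floor((14 + 5)/13) = 1.
  m_7 = 13*1 - 5 = 8, d_7 = (207 - 8^2)/13 = 143/13 = 11, a_7 = floor((14 + 8)/11) = 2.
  m_8 = 11*2 - 8 = 14, d_8 = (207 - 14^2)/11 = 11/11 = 1, a_8 = floor((14 + 14)/1) = 28.
  m_9 = 1*28 - 14 = 14, d_9 = (207 - 14^2)/1 = 11/1 = 11: (m_9, d_9) = (m_1, d_1) = (14, 11), so from here the quotients repeat a_1, ..., a_8; the period length is 8.
So sqrt(207) = [14; (2, 1, 1, 2, 1, 1, 2, 28)] with period length k = 8.
k is even, so the fundamental solution of x^2 - 207y^2 = 1 is (p_{k-1}, q_{k-1}) = (p_7, q_7); compute convergents through index 7.
Convergents (p_i = a_i*p_{i-1} + p_{i-2}, q_i = a_i*q_{i-1} + q_{i-2} with p_{-2}=0, p_{-1}=1, q_{-2}=1, q_{-1}=0):
  i=0: a_0=14, p_0 = 14*1 + 0 = 14, q_0 = 14*0 + 1 = 1.
  i=1: a_1=2, p_1 = 2*14 + 1 = 29, q_1 = 2*1 + 0 = 2.
  i=2: a_2=1, p_2 = 1*29 + 14 = 43, q_2 = 1*2 + 1 = 3.
  i=3: a_3=1, p_3 = 1*43 + 29 = 72, q_3 = 1*3 + 2 = 5.
  i=4: a_4=2, p_4 = 2*72 + 43 = 187, q_4 = 2*5 + 3 = 13.
  i=5: a_5=1, p_5 = 1*187 + 72 = 259, q_5 = 1*13 + 5 = 18.
  i=6: a_6=1, p_6 = 1*259 + 187 = 446, q_6 = 1*18 + 13 = 31.
  i=7: a_7=2, p_7 = 2*446 + 259 = 1151, q_7 = 2*31 + 18 = 80.
Check: 1151^2 - 207*80^2 = 1324801 - 1324800 = 1, so (x, y) = (1151, 80) solves the equation, and by the theorem it is the least positive solution.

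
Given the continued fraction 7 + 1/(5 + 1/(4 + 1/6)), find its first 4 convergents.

Using the convergent recurrence p_i = a_i*p_{i-1} + p_{i-2}, q_i = a_i*q_{i-1} + q_{i-2} with p_{-2}=0, p_{-1}=1, q_{-2}=1, q_{-1}=0:
  i=0: a_0=7, p_0 = 7*1 + 0 = 7, q_0 = 7*0 + 1 = 1.
  i=1: a_1=5, p_1 = 5*7 + 1 = 36, q_1 = 5*1 + 0 = 5.
  i=2: a_2=4, p_2 = 4*36 + 7 = 151, q_2 = 4*5 + 1 = 21.
  i=3: a_3=6, p_3 = 6*151 + 36 = 942, q_3 = 6*21 + 5 = 131.

7/1, 36/5, 151/21, 942/131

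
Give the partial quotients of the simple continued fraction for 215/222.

[0; 1, 30, 1, 2, 2]

Run the Euclidean algorithm on 215 and 222; the successive quotients are the partial quotients a_0, a_1, ... (each step inverts the fractional part left over by the previous one):
  215 = 0*222 + 215, so a_0 = 0.
  222 = 1*215 + 7, so a_1 = 1.
  215 = 30*7 + 5, so a_2 = 30.
  7 = 1*5 + 2, so a_3 = 1.
  5 = 2*2 + 1, so a_4 = 2.
  2 = 2*1 + 0, so a_5 = 2.
The remainder reaches 0 after 6 divisions, so the expansion has 6 partial quotients, read off in order.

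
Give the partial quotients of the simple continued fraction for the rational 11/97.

[0; 8, 1, 4, 2]

Run the Euclidean algorithm on 11 and 97; the successive quotients are the partial quotients a_0, a_1, ... (each step inverts the fractional part left over by the previous one):
  11 = 0*97 + 11, so a_0 = 0.
  97 = 8*11 + 9, so a_1 = 8.
  11 = 1*9 + 2, so a_2 = 1.
  9 = 4*2 + 1, so a_3 = 4.
  2 = 2*1 + 0, so a_4 = 2.
The remainder reaches 0 after 5 divisions, so the expansion has 5 partial quotients, read off in order.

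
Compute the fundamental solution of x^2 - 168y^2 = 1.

(x, y) = (13, 1)

First expand sqrt(168) as a continued fraction. With x_i = (sqrt(168) + m_i)/d_i and (m_0, d_0) = (0, 1): a_0 = floor(sqrt(168)) = 12, since 12^2 = 144 <= 168 < 169 = 13^2.
Iterate m_{i+1} = d_i*a_i - m_i, d_{i+1} = (168 - m_{i+1}^2)/d_i, a_{i+1} = floor((a_0 + m_{i+1})/d_{i+1}):
  m_1 = 1*12 - 0 = 12, d_1 = (168 - 12^2)/1 = 24/1 = 24, a_1 = floor((12 + 12)/24) = 1.
  m_2 = 24*1 - 12 = 12, d_2 = (168 - 12^2)/24 = 24/24 = 1, a_2 = floor((12 + 12)/1) = 24.
  m_3 = 1*24 - 12 = 12, d_3 = (168 - 12^2)/1 = 24/1 = 24: (m_3, d_3) = (m_1, d_1) = (12, 24), so from here the quotients repeat a_1, a_2; the period length is 2.
So sqrt(168) = [12; (1, 24)] with period length k = 2.
k is even, so the fundamental solution of x^2 - 168y^2 = 1 is (p_{k-1}, q_{k-1}) = (p_1, q_1); compute convergents through index 1.
Convergents (p_i = a_i*p_{i-1} + p_{i-2}, q_i = a_i*q_{i-1} + q_{i-2} with p_{-2}=0, p_{-1}=1, q_{-2}=1, q_{-1}=0):
  i=0: a_0=12, p_0 = 12*1 + 0 = 12, q_0 = 12*0 + 1 = 1.
  i=1: a_1=1, p_1 = 1*12 + 1 = 13, q_1 = 1*1 + 0 = 1.
Check: 13^2 - 168*1^2 = 169 - 168 = 1, so (x, y) = (13, 1) solves the equation, and by the theorem it is the least positive solution.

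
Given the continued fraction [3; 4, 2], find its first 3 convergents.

Using the convergent recurrence p_i = a_i*p_{i-1} + p_{i-2}, q_i = a_i*q_{i-1} + q_{i-2} with p_{-2}=0, p_{-1}=1, q_{-2}=1, q_{-1}=0:
  i=0: a_0=3, p_0 = 3*1 + 0 = 3, q_0 = 3*0 + 1 = 1.
  i=1: a_1=4, p_1 = 4*3 + 1 = 13, q_1 = 4*1 + 0 = 4.
  i=2: a_2=2, p_2 = 2*13 + 3 = 29, q_2 = 2*4 + 1 = 9.

3/1, 13/4, 29/9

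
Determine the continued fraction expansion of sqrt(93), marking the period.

Write x_i = (sqrt(93) + m_i)/d_i with (m_0, d_0) = (0, 1). a_0 = floor(sqrt(93)) = 9, since 9^2 = 81 <= 93 < 100 = 10^2.
Iterate m_{i+1} = d_i*a_i - m_i, d_{i+1} = (93 - m_{i+1}^2)/d_i, a_{i+1} = floor((a_0 + m_{i+1})/d_{i+1}):
  m_1 = 1*9 - 0 = 9, d_1 = (93 - 9^2)/1 = 12/1 = 12, a_1 = floor((9 + 9)/12) = 1.
  m_2 = 12*1 - 9 = 3, d_2 = (93 - 3^2)/12 = 84/12 = 7, a_2 = floor((9 + 3)/7) = 1.
  m_3 = 7*1 - 3 = 4, d_3 = (93 - 4^2)/7 = 77/7 = 11, a_3 = floor((9 + 4)/11) = 1.
  m_4 = 11*1 - 4 = 7, d_4 = (93 - 7^2)/11 = 44/11 = 4, a_4 = floor((9 + 7)/4) = 4.
  m_5 = 4*4 - 7 = 9, d_5 = (93 - 9^2)/4 = 12/4 = 3, a_5 = floor((9 + 9)/3) = 6.
  m_6 = 3*6 - 9 = 9, d_6 = (93 - 9^2)/3 = 12/3 = 4, a_6 = floor((9 + 9)/4) = 4.
  m_7 = 4*4 - 9 = 7, d_7 = (93 - 7^2)/4 = 44/4 = 11, a_7 = floor((9 + 7)/11) = 1.
  m_8 = 11*1 - 7 = 4, d_8 = (93 - 4^2)/11 = 77/11 = 7, a_8 = floor((9 + 4)/7) = 1.
  m_9 = 7*1 - 4 = 3, d_9 = (93 - 3^2)/7 = 84/7 = 12, a_9 = floor((9 + 3)/12) = 1.
  m_10 = 12*1 - 3 = 9, d_10 = (93 - 9^2)/12 = 12/12 = 1, a_10 = floor((9 + 9)/1) = 18.
  m_11 = 1*18 - 9 = 9, d_11 = (93 - 9^2)/1 = 12/1 = 12: (m_11, d_11) = (m_1, d_1) = (9, 12), so from here the quotients repeat a_1, ..., a_10; the period length is 10.
Hence the expansion of sqrt(93) is a_0 = 9 followed by the repeating block 1, 1, 1, 4, 6, 4, 1, 1, 1, 18 (period 10).

[9; (1, 1, 1, 4, 6, 4, 1, 1, 1, 18)]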